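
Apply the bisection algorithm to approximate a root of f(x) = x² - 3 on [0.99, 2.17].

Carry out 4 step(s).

f(x) = x² - 3
Initial interval: [0.99, 2.17]

Iteration 1:
  c_1 = (0.990000 + 2.170000)/2 = 1.580000
  f(c_1) = f(1.580000) = -0.503600
  f(a) × f(c) ≥ 0, new interval: [1.580000, 2.170000]
Iteration 2:
  c_2 = (1.580000 + 2.170000)/2 = 1.875000
  f(c_2) = f(1.875000) = 0.515625
  f(a) × f(c) < 0, new interval: [1.580000, 1.875000]
Iteration 3:
  c_3 = (1.580000 + 1.875000)/2 = 1.727500
  f(c_3) = f(1.727500) = -0.015744
  f(a) × f(c) ≥ 0, new interval: [1.727500, 1.875000]
Iteration 4:
  c_4 = (1.727500 + 1.875000)/2 = 1.801250
  f(c_4) = f(1.801250) = 0.244502
  f(a) × f(c) < 0, new interval: [1.727500, 1.801250]

After 4 iteration(s), the approximation is c_4 = 1.801250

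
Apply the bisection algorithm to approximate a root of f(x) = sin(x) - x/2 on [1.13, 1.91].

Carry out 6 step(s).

f(x) = sin(x) - x/2
Initial interval: [1.13, 1.91]

Iteration 1:
  c_1 = (1.130000 + 1.910000)/2 = 1.520000
  f(c_1) = f(1.520000) = 0.238710
  f(a) × f(c) ≥ 0, new interval: [1.520000, 1.910000]
Iteration 2:
  c_2 = (1.520000 + 1.910000)/2 = 1.715000
  f(c_2) = f(1.715000) = 0.132121
  f(a) × f(c) ≥ 0, new interval: [1.715000, 1.910000]
Iteration 3:
  c_3 = (1.715000 + 1.910000)/2 = 1.812500
  f(c_3) = f(1.812500) = 0.064682
  f(a) × f(c) ≥ 0, new interval: [1.812500, 1.910000]
Iteration 4:
  c_4 = (1.812500 + 1.910000)/2 = 1.861250
  f(c_4) = f(1.861250) = 0.027489
  f(a) × f(c) ≥ 0, new interval: [1.861250, 1.910000]
Iteration 5:
  c_5 = (1.861250 + 1.910000)/2 = 1.885625
  f(c_5) = f(1.885625) = 0.008037
  f(a) × f(c) ≥ 0, new interval: [1.885625, 1.910000]
Iteration 6:
  c_6 = (1.885625 + 1.910000)/2 = 1.897813
  f(c_6) = f(1.897813) = -0.001901
  f(a) × f(c) < 0, new interval: [1.885625, 1.897813]

After 6 iteration(s), the approximation is c_6 = 1.897813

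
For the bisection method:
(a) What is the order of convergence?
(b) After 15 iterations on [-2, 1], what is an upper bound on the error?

(a) Bisection has linear (order 1) convergence; the error is halved each step.

(b) Error bound = (b-a)/2^n = (1 - (-2))/2^{15}
    = 3/2^{15}

(a) 1 (linear); (b) error ≤ 9.16e-05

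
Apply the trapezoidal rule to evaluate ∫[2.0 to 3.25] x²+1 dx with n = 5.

f(x) = x²+1
a = 2.0, b = 3.25, n = 5
h = (b - a)/n = 0.250000

Trapezoidal rule: (h/2)[f(x₀) + 2f(x₁) + 2f(x₂) + ... + f(xₙ)]

x_0 = 2.0000, f(x_0) = 5.000000, coefficient = 1
x_1 = 2.2500, f(x_1) = 6.062500, coefficient = 2
x_2 = 2.5000, f(x_2) = 7.250000, coefficient = 2
x_3 = 2.7500, f(x_3) = 8.562500, coefficient = 2
x_4 = 3.0000, f(x_4) = 10.000000, coefficient = 2
x_5 = 3.2500, f(x_5) = 11.562500, coefficient = 1

I ≈ (0.250000/2) × 80.312500 = 10.039062
Exact value: 10.026042
Error: 0.013021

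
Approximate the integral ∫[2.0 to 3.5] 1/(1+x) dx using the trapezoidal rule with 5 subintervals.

f(x) = 1/(1+x)
a = 2.0, b = 3.5, n = 5
h = (b - a)/n = 0.300000

Trapezoidal rule: (h/2)[f(x₀) + 2f(x₁) + 2f(x₂) + ... + f(xₙ)]

x_0 = 2.0000, f(x_0) = 0.333333, coefficient = 1
x_1 = 2.3000, f(x_1) = 0.303030, coefficient = 2
x_2 = 2.6000, f(x_2) = 0.277778, coefficient = 2
x_3 = 2.9000, f(x_3) = 0.256410, coefficient = 2
x_4 = 3.2000, f(x_4) = 0.238095, coefficient = 2
x_5 = 3.5000, f(x_5) = 0.222222, coefficient = 1

I ≈ (0.300000/2) × 2.706183 = 0.405927
Exact value: 0.405465
Error: 0.000462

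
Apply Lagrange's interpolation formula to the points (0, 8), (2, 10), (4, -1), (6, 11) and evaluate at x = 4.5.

Lagrange interpolation formula:
P(x) = Σ yᵢ × Lᵢ(x)
where Lᵢ(x) = Π_{j≠i} (x - xⱼ)/(xᵢ - xⱼ)

L_0(4.5) = (4.5 - 2)/(0 - 2) × (4.5 - 4)/(0 - 4) × (4.5 - 6)/(0 - 6) = 0.039062
L_1(4.5) = (4.5 - 0)/(2 - 0) × (4.5 - 4)/(2 - 4) × (4.5 - 6)/(2 - 6) = -0.210938
L_2(4.5) = (4.5 - 0)/(4 - 0) × (4.5 - 2)/(4 - 2) × (4.5 - 6)/(4 - 6) = 1.054688
L_3(4.5) = (4.5 - 0)/(6 - 0) × (4.5 - 2)/(6 - 2) × (4.5 - 4)/(6 - 4) = 0.117188

P(4.5) = 8×L_0(4.5) + 10×L_1(4.5) + (-1)×L_2(4.5) + 11×L_3(4.5)
P(4.5) = -1.562500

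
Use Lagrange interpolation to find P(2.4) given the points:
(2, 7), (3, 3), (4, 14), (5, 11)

Lagrange interpolation formula:
P(x) = Σ yᵢ × Lᵢ(x)
where Lᵢ(x) = Π_{j≠i} (x - xⱼ)/(xᵢ - xⱼ)

L_0(2.4) = (2.4 - 3)/(2 - 3) × (2.4 - 4)/(2 - 4) × (2.4 - 5)/(2 - 5) = 0.416000
L_1(2.4) = (2.4 - 2)/(3 - 2) × (2.4 - 4)/(3 - 4) × (2.4 - 5)/(3 - 5) = 0.832000
L_2(2.4) = (2.4 - 2)/(4 - 2) × (2.4 - 3)/(4 - 3) × (2.4 - 5)/(4 - 5) = -0.312000
L_3(2.4) = (2.4 - 2)/(5 - 2) × (2.4 - 3)/(5 - 3) × (2.4 - 4)/(5 - 4) = 0.064000

P(2.4) = 7×L_0(2.4) + 3×L_1(2.4) + 14×L_2(2.4) + 11×L_3(2.4)
P(2.4) = 1.744000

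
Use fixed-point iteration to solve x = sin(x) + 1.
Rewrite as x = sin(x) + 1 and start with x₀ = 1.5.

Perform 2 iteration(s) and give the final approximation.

Equation: x = sin(x) + 1
Fixed-point form: x = sin(x) + 1
x₀ = 1.5

x_1 = g(1.500000) = 1.997495
x_2 = g(1.997495) = 1.910337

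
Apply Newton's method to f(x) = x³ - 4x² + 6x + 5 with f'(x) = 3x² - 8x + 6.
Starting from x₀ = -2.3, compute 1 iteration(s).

f(x) = x³ - 4x² + 6x + 5
f'(x) = 3x² - 8x + 6
x₀ = -2.3

Newton-Raphson formula: x_{n+1} = x_n - f(x_n)/f'(x_n)

Iteration 1:
  f(-2.300000) = -42.127000
  f'(-2.300000) = 40.270000
  x_1 = -2.300000 - (-42.127000)/40.270000 = -1.253886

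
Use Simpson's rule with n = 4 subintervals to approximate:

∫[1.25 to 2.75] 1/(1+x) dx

f(x) = 1/(1+x)
a = 1.25, b = 2.75, n = 4
h = (b - a)/n = 0.375000

Simpson's rule: (h/3)[f(x₀) + 4f(x₁) + 2f(x₂) + ... + f(xₙ)]

x_0 = 1.2500, f(x_0) = 0.444444, coefficient = 1
x_1 = 1.6250, f(x_1) = 0.380952, coefficient = 4
x_2 = 2.0000, f(x_2) = 0.333333, coefficient = 2
x_3 = 2.3750, f(x_3) = 0.296296, coefficient = 4
x_4 = 2.7500, f(x_4) = 0.266667, coefficient = 1

I ≈ (0.375000/3) × 4.086772 = 0.510847
Exact value: 0.510826
Error: 0.000021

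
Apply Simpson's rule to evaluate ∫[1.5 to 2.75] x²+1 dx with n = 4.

f(x) = x²+1
a = 1.5, b = 2.75, n = 4
h = (b - a)/n = 0.312500

Simpson's rule: (h/3)[f(x₀) + 4f(x₁) + 2f(x₂) + ... + f(xₙ)]

x_0 = 1.5000, f(x_0) = 3.250000, coefficient = 1
x_1 = 1.8125, f(x_1) = 4.285156, coefficient = 4
x_2 = 2.1250, f(x_2) = 5.515625, coefficient = 2
x_3 = 2.4375, f(x_3) = 6.941406, coefficient = 4
x_4 = 2.7500, f(x_4) = 8.562500, coefficient = 1

I ≈ (0.312500/3) × 67.750000 = 7.057292
Exact value: 7.057292
Error: 0.000000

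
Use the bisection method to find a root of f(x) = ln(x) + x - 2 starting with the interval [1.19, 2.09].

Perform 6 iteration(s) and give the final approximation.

f(x) = ln(x) + x - 2
Initial interval: [1.19, 2.09]

Iteration 1:
  c_1 = (1.190000 + 2.090000)/2 = 1.640000
  f(c_1) = f(1.640000) = 0.134696
  f(a) × f(c) < 0, new interval: [1.190000, 1.640000]
Iteration 2:
  c_2 = (1.190000 + 1.640000)/2 = 1.415000
  f(c_2) = f(1.415000) = -0.237870
  f(a) × f(c) ≥ 0, new interval: [1.415000, 1.640000]
Iteration 3:
  c_3 = (1.415000 + 1.640000)/2 = 1.527500
  f(c_3) = f(1.527500) = -0.048868
  f(a) × f(c) ≥ 0, new interval: [1.527500, 1.640000]
Iteration 4:
  c_4 = (1.527500 + 1.640000)/2 = 1.583750
  f(c_4) = f(1.583750) = 0.043545
  f(a) × f(c) < 0, new interval: [1.527500, 1.583750]
Iteration 5:
  c_5 = (1.527500 + 1.583750)/2 = 1.555625
  f(c_5) = f(1.555625) = -0.002498
  f(a) × f(c) ≥ 0, new interval: [1.555625, 1.583750]
Iteration 6:
  c_6 = (1.555625 + 1.583750)/2 = 1.569687
  f(c_6) = f(1.569687) = 0.020564
  f(a) × f(c) < 0, new interval: [1.555625, 1.569687]

After 6 iteration(s), the approximation is c_6 = 1.569687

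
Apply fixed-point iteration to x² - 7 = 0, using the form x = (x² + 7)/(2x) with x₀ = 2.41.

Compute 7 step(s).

Equation: x² - 7 = 0
Fixed-point form: x = (x² + 7)/(2x)
x₀ = 2.41

x_1 = g(2.410000) = 2.657282
x_2 = g(2.657282) = 2.645776
x_3 = g(2.645776) = 2.645751
x_4 = g(2.645751) = 2.645751
x_5 = g(2.645751) = 2.645751
x_6 = g(2.645751) = 2.645751
x_7 = g(2.645751) = 2.645751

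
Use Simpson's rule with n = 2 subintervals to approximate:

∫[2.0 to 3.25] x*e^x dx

f(x) = x*e^x
a = 2.0, b = 3.25, n = 2
h = (b - a)/n = 0.625000

Simpson's rule: (h/3)[f(x₀) + 4f(x₁) + 2f(x₂) + ... + f(xₙ)]

x_0 = 2.0000, f(x_0) = 14.778112, coefficient = 1
x_1 = 2.6250, f(x_1) = 36.237007, coefficient = 4
x_2 = 3.2500, f(x_2) = 83.818605, coefficient = 1

I ≈ (0.625000/3) × 243.544746 = 50.738489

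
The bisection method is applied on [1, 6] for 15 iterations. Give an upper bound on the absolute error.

Bisection error bound: |error| ≤ (b-a)/2^n
|error| ≤ (6 - 1)/2^15 = 5/2^15
|error| ≤ 0.0001525879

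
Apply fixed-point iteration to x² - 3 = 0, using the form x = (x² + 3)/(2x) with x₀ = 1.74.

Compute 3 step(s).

Equation: x² - 3 = 0
Fixed-point form: x = (x² + 3)/(2x)
x₀ = 1.74

x_1 = g(1.740000) = 1.732069
x_2 = g(1.732069) = 1.732051
x_3 = g(1.732051) = 1.732051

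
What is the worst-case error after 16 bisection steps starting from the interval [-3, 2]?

Bisection error bound: |error| ≤ (b-a)/2^n
|error| ≤ (2 - (-3))/2^16 = 5/2^16
|error| ≤ 0.0000762939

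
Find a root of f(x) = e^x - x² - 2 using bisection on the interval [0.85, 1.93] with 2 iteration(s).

f(x) = e^x - x² - 2
Initial interval: [0.85, 1.93]

Iteration 1:
  c_1 = (0.850000 + 1.930000)/2 = 1.390000
  f(c_1) = f(1.390000) = 0.082750
  f(a) × f(c) < 0, new interval: [0.850000, 1.390000]
Iteration 2:
  c_2 = (0.850000 + 1.390000)/2 = 1.120000
  f(c_2) = f(1.120000) = -0.189546
  f(a) × f(c) ≥ 0, new interval: [1.120000, 1.390000]

After 2 iteration(s), the approximation is c_2 = 1.120000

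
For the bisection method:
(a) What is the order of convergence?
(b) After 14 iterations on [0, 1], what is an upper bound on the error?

(a) Bisection has linear (order 1) convergence; the error is halved each step.

(b) Error bound = (b-a)/2^n = (1 - 0)/2^{14}
    = 1/2^{14}

(a) 1 (linear); (b) error ≤ 6.10e-05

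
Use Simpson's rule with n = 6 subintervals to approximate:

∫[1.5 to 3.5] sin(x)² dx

f(x) = sin(x)²
a = 1.5, b = 3.5, n = 6
h = (b - a)/n = 0.333333

Simpson's rule: (h/3)[f(x₀) + 4f(x₁) + 2f(x₂) + ... + f(xₙ)]

x_0 = 1.5000, f(x_0) = 0.994996, coefficient = 1
x_1 = 1.8333, f(x_1) = 0.932643, coefficient = 4
x_2 = 2.1667, f(x_2) = 0.685022, coefficient = 2
x_3 = 2.5000, f(x_3) = 0.358169, coefficient = 4
x_4 = 2.8333, f(x_4) = 0.092052, coefficient = 2
x_5 = 3.1667, f(x_5) = 0.000629, coefficient = 4
x_6 = 3.5000, f(x_6) = 0.123049, coefficient = 1

I ≈ (0.333333/3) × 7.837956 = 0.870884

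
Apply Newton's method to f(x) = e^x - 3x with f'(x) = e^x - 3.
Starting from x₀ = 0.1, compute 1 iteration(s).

f(x) = e^x - 3x
f'(x) = e^x - 3
x₀ = 0.1

Newton-Raphson formula: x_{n+1} = x_n - f(x_n)/f'(x_n)

Iteration 1:
  f(0.100000) = 0.805171
  f'(0.100000) = -1.894829
  x_1 = 0.100000 - 0.805171/(-1.894829) = 0.524931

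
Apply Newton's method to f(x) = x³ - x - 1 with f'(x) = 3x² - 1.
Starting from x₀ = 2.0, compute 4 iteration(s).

f(x) = x³ - x - 1
f'(x) = 3x² - 1
x₀ = 2.0

Newton-Raphson formula: x_{n+1} = x_n - f(x_n)/f'(x_n)

Iteration 1:
  f(2.000000) = 5.000000
  f'(2.000000) = 11.000000
  x_1 = 2.000000 - 5.000000/11.000000 = 1.545455
Iteration 2:
  f(1.545455) = 1.145755
  f'(1.545455) = 6.165289
  x_2 = 1.545455 - 1.145755/6.165289 = 1.359615
Iteration 3:
  f(1.359615) = 0.153705
  f'(1.359615) = 4.545658
  x_3 = 1.359615 - 0.153705/4.545658 = 1.325801
Iteration 4:
  f(1.325801) = 0.004625
  f'(1.325801) = 4.273248
  x_4 = 1.325801 - 0.004625/4.273248 = 1.324719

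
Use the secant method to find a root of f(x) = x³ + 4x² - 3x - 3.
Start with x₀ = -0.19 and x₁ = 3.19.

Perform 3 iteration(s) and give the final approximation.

f(x) = x³ + 4x² - 3x - 3
x₀ = -0.19, x₁ = 3.19

Secant formula: x_{n+1} = x_n - f(x_n)(x_n - x_{n-1})/(f(x_n) - f(x_{n-1}))

Iteration 1:
  f(-0.190000) = -2.292459
  f(3.190000) = 60.596159
  x_2 = 3.190000 - 60.596159×(3.190000 - (-0.190000))/(60.596159 - (-2.292459))
       = -0.066790
Iteration 2:
  f(3.190000) = 60.596159
  f(-0.066790) = -2.782085
  x_3 = -0.066790 - (-2.782085)×(-0.066790 - 3.190000)/(-2.782085 - 60.596159)
       = 0.076172
Iteration 3:
  f(-0.066790) = -2.782085
  f(0.076172) = -3.204865
  x_4 = 0.076172 - (-3.204865)×(0.076172 - (-0.066790))/(-3.204865 - (-2.782085))
       = -1.007542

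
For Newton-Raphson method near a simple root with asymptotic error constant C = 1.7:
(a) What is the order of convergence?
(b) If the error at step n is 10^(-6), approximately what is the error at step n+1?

(a) Newton-Raphson has quadratic (order 2) convergence near simple roots.
    This means |e_{n+1}| ≈ C|e_n|².

(b) With |e_n| = 10^(-6) and C = 1.7:
    |e_{n+1}| ≈ 1.7 × (10^(-6))² = 1.7 × 10^(-12)

(a) 2 (quadratic); (b) |e_{n+1}| ≈ 1.700e-12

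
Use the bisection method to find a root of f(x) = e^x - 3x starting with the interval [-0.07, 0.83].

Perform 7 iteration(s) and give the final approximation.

f(x) = e^x - 3x
Initial interval: [-0.07, 0.83]

Iteration 1:
  c_1 = (-0.070000 + 0.830000)/2 = 0.380000
  f(c_1) = f(0.380000) = 0.322285
  f(a) × f(c) ≥ 0, new interval: [0.380000, 0.830000]
Iteration 2:
  c_2 = (0.380000 + 0.830000)/2 = 0.605000
  f(c_2) = f(0.605000) = 0.016252
  f(a) × f(c) ≥ 0, new interval: [0.605000, 0.830000]
Iteration 3:
  c_3 = (0.605000 + 0.830000)/2 = 0.717500
  f(c_3) = f(0.717500) = -0.103196
  f(a) × f(c) < 0, new interval: [0.605000, 0.717500]
Iteration 4:
  c_4 = (0.605000 + 0.717500)/2 = 0.661250
  f(c_4) = f(0.661250) = -0.046538
  f(a) × f(c) < 0, new interval: [0.605000, 0.661250]
Iteration 5:
  c_5 = (0.605000 + 0.661250)/2 = 0.633125
  f(c_5) = f(0.633125) = -0.015888
  f(a) × f(c) < 0, new interval: [0.605000, 0.633125]
Iteration 6:
  c_6 = (0.605000 + 0.633125)/2 = 0.619062
  f(c_6) = f(0.619062) = -0.000001
  f(a) × f(c) < 0, new interval: [0.605000, 0.619062]
Iteration 7:
  c_7 = (0.605000 + 0.619062)/2 = 0.612031
  f(c_7) = f(0.612031) = 0.008080
  f(a) × f(c) ≥ 0, new interval: [0.612031, 0.619062]

After 7 iteration(s), the approximation is c_7 = 0.612031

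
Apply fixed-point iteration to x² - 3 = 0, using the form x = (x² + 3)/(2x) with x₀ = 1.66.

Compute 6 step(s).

Equation: x² - 3 = 0
Fixed-point form: x = (x² + 3)/(2x)
x₀ = 1.66

x_1 = g(1.660000) = 1.733614
x_2 = g(1.733614) = 1.732052
x_3 = g(1.732052) = 1.732051
x_4 = g(1.732051) = 1.732051
x_5 = g(1.732051) = 1.732051
x_6 = g(1.732051) = 1.732051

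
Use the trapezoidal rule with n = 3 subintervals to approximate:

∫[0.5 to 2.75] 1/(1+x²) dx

f(x) = 1/(1+x²)
a = 0.5, b = 2.75, n = 3
h = (b - a)/n = 0.750000

Trapezoidal rule: (h/2)[f(x₀) + 2f(x₁) + 2f(x₂) + ... + f(xₙ)]

x_0 = 0.5000, f(x_0) = 0.800000, coefficient = 1
x_1 = 1.2500, f(x_1) = 0.390244, coefficient = 2
x_2 = 2.0000, f(x_2) = 0.200000, coefficient = 2
x_3 = 2.7500, f(x_3) = 0.116788, coefficient = 1

I ≈ (0.750000/2) × 2.097276 = 0.786479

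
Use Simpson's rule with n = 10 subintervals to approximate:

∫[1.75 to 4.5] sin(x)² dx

f(x) = sin(x)²
a = 1.75, b = 4.5, n = 10
h = (b - a)/n = 0.275000

Simpson's rule: (h/3)[f(x₀) + 4f(x₁) + 2f(x₂) + ... + f(xₙ)]

x_0 = 1.7500, f(x_0) = 0.968228, coefficient = 1
x_1 = 2.0250, f(x_1) = 0.807501, coefficient = 4
x_2 = 2.3000, f(x_2) = 0.556076, coefficient = 2
x_3 = 2.5750, f(x_3) = 0.288112, coefficient = 4
x_4 = 2.8500, f(x_4) = 0.082644, coefficient = 2
x_5 = 3.1250, f(x_5) = 0.000275, coefficient = 4
x_6 = 3.4000, f(x_6) = 0.065301, coefficient = 2
x_7 = 3.6750, f(x_7) = 0.258542, coefficient = 4
x_8 = 3.9500, f(x_8) = 0.523001, coefficient = 2
x_9 = 4.2250, f(x_9) = 0.780676, coefficient = 4
x_10 = 4.5000, f(x_10) = 0.955565, coefficient = 1

I ≈ (0.275000/3) × 12.918262 = 1.184174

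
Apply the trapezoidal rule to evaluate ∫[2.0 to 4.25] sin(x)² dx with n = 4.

f(x) = sin(x)²
a = 2.0, b = 4.25, n = 4
h = (b - a)/n = 0.562500

Trapezoidal rule: (h/2)[f(x₀) + 2f(x₁) + 2f(x₂) + ... + f(xₙ)]

x_0 = 2.0000, f(x_0) = 0.826822, coefficient = 1
x_1 = 2.5625, f(x_1) = 0.299499, coefficient = 2
x_2 = 3.1250, f(x_2) = 0.000275, coefficient = 2
x_3 = 3.6875, f(x_3) = 0.269562, coefficient = 2
x_4 = 4.2500, f(x_4) = 0.801006, coefficient = 1

I ≈ (0.562500/2) × 2.766500 = 0.778078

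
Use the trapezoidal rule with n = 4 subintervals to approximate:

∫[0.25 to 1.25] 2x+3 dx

f(x) = 2x+3
a = 0.25, b = 1.25, n = 4
h = (b - a)/n = 0.250000

Trapezoidal rule: (h/2)[f(x₀) + 2f(x₁) + 2f(x₂) + ... + f(xₙ)]

x_0 = 0.2500, f(x_0) = 3.500000, coefficient = 1
x_1 = 0.5000, f(x_1) = 4.000000, coefficient = 2
x_2 = 0.7500, f(x_2) = 4.500000, coefficient = 2
x_3 = 1.0000, f(x_3) = 5.000000, coefficient = 2
x_4 = 1.2500, f(x_4) = 5.500000, coefficient = 1

I ≈ (0.250000/2) × 36.000000 = 4.500000
Exact value: 4.500000
Error: 0.000000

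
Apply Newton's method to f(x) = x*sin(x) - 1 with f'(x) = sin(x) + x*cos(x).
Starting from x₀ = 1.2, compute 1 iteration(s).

f(x) = x*sin(x) - 1
f'(x) = sin(x) + x*cos(x)
x₀ = 1.2

Newton-Raphson formula: x_{n+1} = x_n - f(x_n)/f'(x_n)

Iteration 1:
  f(1.200000) = 0.118447
  f'(1.200000) = 1.366868
  x_1 = 1.200000 - 0.118447/1.366868 = 1.113344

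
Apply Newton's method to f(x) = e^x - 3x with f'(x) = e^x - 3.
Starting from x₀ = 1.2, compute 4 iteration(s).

f(x) = e^x - 3x
f'(x) = e^x - 3
x₀ = 1.2

Newton-Raphson formula: x_{n+1} = x_n - f(x_n)/f'(x_n)

Iteration 1:
  f(1.200000) = -0.279883
  f'(1.200000) = 0.320117
  x_1 = 1.200000 - (-0.279883)/0.320117 = 2.074315
Iteration 2:
  f(2.074315) = 1.736148
  f'(2.074315) = 4.959094
  x_2 = 2.074315 - 1.736148/4.959094 = 1.724221
Iteration 3:
  f(1.724221) = 0.435488
  f'(1.724221) = 2.608152
  x_3 = 1.724221 - 0.435488/2.608152 = 1.557249
Iteration 4:
  f(1.557249) = 0.074001
  f'(1.557249) = 1.745749
  x_4 = 1.557249 - 0.074001/1.745749 = 1.514860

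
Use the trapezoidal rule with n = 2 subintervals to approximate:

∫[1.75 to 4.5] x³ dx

f(x) = x³
a = 1.75, b = 4.5, n = 2
h = (b - a)/n = 1.375000

Trapezoidal rule: (h/2)[f(x₀) + 2f(x₁) + 2f(x₂) + ... + f(xₙ)]

x_0 = 1.7500, f(x_0) = 5.359375, coefficient = 1
x_1 = 3.1250, f(x_1) = 30.517578, coefficient = 2
x_2 = 4.5000, f(x_2) = 91.125000, coefficient = 1

I ≈ (1.375000/2) × 157.519531 = 108.294678
Exact value: 100.170898
Error: 8.123779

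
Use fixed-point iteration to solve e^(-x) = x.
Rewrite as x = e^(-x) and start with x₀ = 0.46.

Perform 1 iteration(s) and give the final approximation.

Equation: e^(-x) = x
Fixed-point form: x = e^(-x)
x₀ = 0.46

x_1 = g(0.460000) = 0.631284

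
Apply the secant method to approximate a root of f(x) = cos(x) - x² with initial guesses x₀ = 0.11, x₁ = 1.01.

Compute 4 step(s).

f(x) = cos(x) - x²
x₀ = 0.11, x₁ = 1.01

Secant formula: x_{n+1} = x_n - f(x_n)(x_n - x_{n-1})/(f(x_n) - f(x_{n-1}))

Iteration 1:
  f(0.110000) = 0.981856
  f(1.010000) = -0.488239
  x_2 = 1.010000 - (-0.488239)×(1.010000 - 0.110000)/(-0.488239 - 0.981856)
       = 0.711097
Iteration 2:
  f(1.010000) = -0.488239
  f(0.711097) = 0.251987
  x_3 = 0.711097 - 0.251987×(0.711097 - 1.010000)/(0.251987 - (-0.488239))
       = 0.812849
Iteration 3:
  f(0.711097) = 0.251987
  f(0.812849) = 0.026708
  x_4 = 0.812849 - 0.026708×(0.812849 - 0.711097)/(0.026708 - 0.251987)
       = 0.824913
Iteration 4:
  f(0.812849) = 0.026708
  f(0.824913) = -0.001859
  x_5 = 0.824913 - (-0.001859)×(0.824913 - 0.812849)/(-0.001859 - 0.026708)
       = 0.824127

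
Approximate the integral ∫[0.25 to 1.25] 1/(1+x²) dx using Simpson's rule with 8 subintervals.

f(x) = 1/(1+x²)
a = 0.25, b = 1.25, n = 8
h = (b - a)/n = 0.125000

Simpson's rule: (h/3)[f(x₀) + 4f(x₁) + 2f(x₂) + ... + f(xₙ)]

x_0 = 0.2500, f(x_0) = 0.941176, coefficient = 1
x_1 = 0.3750, f(x_1) = 0.876712, coefficient = 4
x_2 = 0.5000, f(x_2) = 0.800000, coefficient = 2
x_3 = 0.6250, f(x_3) = 0.719101, coefficient = 4
x_4 = 0.7500, f(x_4) = 0.640000, coefficient = 2
x_5 = 0.8750, f(x_5) = 0.566372, coefficient = 4
x_6 = 1.0000, f(x_6) = 0.500000, coefficient = 2
x_7 = 1.1250, f(x_7) = 0.441379, coefficient = 4
x_8 = 1.2500, f(x_8) = 0.390244, coefficient = 1

I ≈ (0.125000/3) × 15.625678 = 0.651070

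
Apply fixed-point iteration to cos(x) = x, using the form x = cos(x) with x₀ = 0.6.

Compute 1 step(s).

Equation: cos(x) = x
Fixed-point form: x = cos(x)
x₀ = 0.6

x_1 = g(0.600000) = 0.825336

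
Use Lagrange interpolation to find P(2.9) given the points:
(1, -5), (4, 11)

Lagrange interpolation formula:
P(x) = Σ yᵢ × Lᵢ(x)
where Lᵢ(x) = Π_{j≠i} (x - xⱼ)/(xᵢ - xⱼ)

L_0(2.9) = (2.9 - 4)/(1 - 4) = 0.366667
L_1(2.9) = (2.9 - 1)/(4 - 1) = 0.633333

P(2.9) = (-5)×L_0(2.9) + 11×L_1(2.9)
P(2.9) = 5.133333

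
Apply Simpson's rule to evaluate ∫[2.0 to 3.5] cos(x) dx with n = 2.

f(x) = cos(x)
a = 2.0, b = 3.5, n = 2
h = (b - a)/n = 0.750000

Simpson's rule: (h/3)[f(x₀) + 4f(x₁) + 2f(x₂) + ... + f(xₙ)]

x_0 = 2.0000, f(x_0) = -0.416147, coefficient = 1
x_1 = 2.7500, f(x_1) = -0.924302, coefficient = 4
x_2 = 3.5000, f(x_2) = -0.936457, coefficient = 1

I ≈ (0.750000/3) × -5.049813 = -1.262453
Exact value: -1.260081
Error: 0.002373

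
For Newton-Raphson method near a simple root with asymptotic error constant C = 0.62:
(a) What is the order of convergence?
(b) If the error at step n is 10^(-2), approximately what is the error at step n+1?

(a) Newton-Raphson has quadratic (order 2) convergence near simple roots.
    This means |e_{n+1}| ≈ C|e_n|².

(b) With |e_n| = 10^(-2) and C = 0.62:
    |e_{n+1}| ≈ 0.62 × (10^(-2))² = 0.62 × 10^(-4)

(a) 2 (quadratic); (b) |e_{n+1}| ≈ 6.200e-05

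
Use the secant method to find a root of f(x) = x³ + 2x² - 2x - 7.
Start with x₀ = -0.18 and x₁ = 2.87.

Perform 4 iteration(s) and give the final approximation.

f(x) = x³ + 2x² - 2x - 7
x₀ = -0.18, x₁ = 2.87

Secant formula: x_{n+1} = x_n - f(x_n)(x_n - x_{n-1})/(f(x_n) - f(x_{n-1}))

Iteration 1:
  f(-0.180000) = -6.581032
  f(2.870000) = 27.373703
  x_2 = 2.870000 - 27.373703×(2.870000 - (-0.180000))/(27.373703 - (-6.581032))
       = 0.411144
Iteration 2:
  f(2.870000) = 27.373703
  f(0.411144) = -7.414710
  x_3 = 0.411144 - (-7.414710)×(0.411144 - 2.870000)/(-7.414710 - 27.373703)
       = 0.935218
Iteration 3:
  f(0.411144) = -7.414710
  f(0.935218) = -6.303197
  x_4 = 0.935218 - (-6.303197)×(0.935218 - 0.411144)/(-6.303197 - (-7.414710))
       = 3.907152
Iteration 4:
  f(0.935218) = -6.303197
  f(3.907152) = 75.363333
  x_5 = 3.907152 - 75.363333×(3.907152 - 0.935218)/(75.363333 - (-6.303197))
       = 1.164598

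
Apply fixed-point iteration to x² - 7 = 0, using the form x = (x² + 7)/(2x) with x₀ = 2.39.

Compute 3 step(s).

Equation: x² - 7 = 0
Fixed-point form: x = (x² + 7)/(2x)
x₀ = 2.39

x_1 = g(2.390000) = 2.659435
x_2 = g(2.659435) = 2.645787
x_3 = g(2.645787) = 2.645751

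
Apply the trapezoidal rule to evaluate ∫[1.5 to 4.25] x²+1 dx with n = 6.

f(x) = x²+1
a = 1.5, b = 4.25, n = 6
h = (b - a)/n = 0.458333

Trapezoidal rule: (h/2)[f(x₀) + 2f(x₁) + 2f(x₂) + ... + f(xₙ)]

x_0 = 1.5000, f(x_0) = 3.250000, coefficient = 1
x_1 = 1.9583, f(x_1) = 4.835069, coefficient = 2
x_2 = 2.4167, f(x_2) = 6.840278, coefficient = 2
x_3 = 2.8750, f(x_3) = 9.265625, coefficient = 2
x_4 = 3.3333, f(x_4) = 12.111111, coefficient = 2
x_5 = 3.7917, f(x_5) = 15.376736, coefficient = 2
x_6 = 4.2500, f(x_6) = 19.062500, coefficient = 1

I ≈ (0.458333/2) × 119.170139 = 27.309823
Exact value: 27.213542
Error: 0.096282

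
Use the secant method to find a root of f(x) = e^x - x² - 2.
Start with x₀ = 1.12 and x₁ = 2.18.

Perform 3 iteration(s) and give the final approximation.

f(x) = e^x - x² - 2
x₀ = 1.12, x₁ = 2.18

Secant formula: x_{n+1} = x_n - f(x_n)(x_n - x_{n-1})/(f(x_n) - f(x_{n-1}))

Iteration 1:
  f(1.120000) = -0.189546
  f(2.180000) = 2.093906
  x_2 = 2.180000 - 2.093906×(2.180000 - 1.120000)/(2.093906 - (-0.189546))
       = 1.207989
Iteration 2:
  f(2.180000) = 2.093906
  f(1.207989) = -0.112490
  x_3 = 1.207989 - (-0.112490)×(1.207989 - 2.180000)/(-0.112490 - 2.093906)
       = 1.257546
Iteration 3:
  f(1.207989) = -0.112490
  f(1.257546) = -0.064642
  x_4 = 1.257546 - (-0.064642)×(1.257546 - 1.207989)/(-0.064642 - (-0.112490))
       = 1.324495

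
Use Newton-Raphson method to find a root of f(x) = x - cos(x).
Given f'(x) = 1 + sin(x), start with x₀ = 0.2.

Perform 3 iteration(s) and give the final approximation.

f(x) = x - cos(x)
f'(x) = 1 + sin(x)
x₀ = 0.2

Newton-Raphson formula: x_{n+1} = x_n - f(x_n)/f'(x_n)

Iteration 1:
  f(0.200000) = -0.780067
  f'(0.200000) = 1.198669
  x_1 = 0.200000 - (-0.780067)/1.198669 = 0.850777
Iteration 2:
  f(0.850777) = 0.191378
  f'(0.850777) = 1.751793
  x_2 = 0.850777 - 0.191378/1.751793 = 0.741530
Iteration 3:
  f(0.741530) = 0.004094
  f'(0.741530) = 1.675417
  x_3 = 0.741530 - 0.004094/1.675417 = 0.739086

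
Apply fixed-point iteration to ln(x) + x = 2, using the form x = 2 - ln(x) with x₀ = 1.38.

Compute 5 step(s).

Equation: ln(x) + x = 2
Fixed-point form: x = 2 - ln(x)
x₀ = 1.38

x_1 = g(1.380000) = 1.677917
x_2 = g(1.677917) = 1.482447
x_3 = g(1.482447) = 1.606306
x_4 = g(1.606306) = 1.526063
x_5 = g(1.526063) = 1.577309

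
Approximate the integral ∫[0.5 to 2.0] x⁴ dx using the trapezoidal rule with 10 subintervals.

f(x) = x⁴
a = 0.5, b = 2.0, n = 10
h = (b - a)/n = 0.150000

Trapezoidal rule: (h/2)[f(x₀) + 2f(x₁) + 2f(x₂) + ... + f(xₙ)]

x_0 = 0.5000, f(x_0) = 0.062500, coefficient = 1
x_1 = 0.6500, f(x_1) = 0.178506, coefficient = 2
x_2 = 0.8000, f(x_2) = 0.409600, coefficient = 2
x_3 = 0.9500, f(x_3) = 0.814506, coefficient = 2
x_4 = 1.1000, f(x_4) = 1.464100, coefficient = 2
x_5 = 1.2500, f(x_5) = 2.441406, coefficient = 2
x_6 = 1.4000, f(x_6) = 3.841600, coefficient = 2
x_7 = 1.5500, f(x_7) = 5.772006, coefficient = 2
x_8 = 1.7000, f(x_8) = 8.352100, coefficient = 2
x_9 = 1.8500, f(x_9) = 11.713506, coefficient = 2
x_10 = 2.0000, f(x_10) = 16.000000, coefficient = 1

I ≈ (0.150000/2) × 86.037162 = 6.452787
Exact value: 6.393750
Error: 0.059037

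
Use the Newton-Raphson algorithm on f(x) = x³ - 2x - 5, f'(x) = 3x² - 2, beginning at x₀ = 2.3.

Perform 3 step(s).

f(x) = x³ - 2x - 5
f'(x) = 3x² - 2
x₀ = 2.3

Newton-Raphson formula: x_{n+1} = x_n - f(x_n)/f'(x_n)

Iteration 1:
  f(2.300000) = 2.567000
  f'(2.300000) = 13.870000
  x_1 = 2.300000 - 2.567000/13.870000 = 2.114924
Iteration 2:
  f(2.114924) = 0.230006
  f'(2.114924) = 11.418714
  x_2 = 2.114924 - 0.230006/11.418714 = 2.094781
Iteration 3:
  f(2.094781) = 0.002566
  f'(2.094781) = 11.164327
  x_3 = 2.094781 - 0.002566/11.164327 = 2.094552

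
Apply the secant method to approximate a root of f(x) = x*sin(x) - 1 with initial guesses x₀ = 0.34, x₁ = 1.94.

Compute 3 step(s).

f(x) = x*sin(x) - 1
x₀ = 0.34, x₁ = 1.94

Secant formula: x_{n+1} = x_n - f(x_n)(x_n - x_{n-1})/(f(x_n) - f(x_{n-1}))

Iteration 1:
  f(0.340000) = -0.886614
  f(1.940000) = 0.809273
  x_2 = 1.940000 - 0.809273×(1.940000 - 0.340000)/(0.809273 - (-0.886614))
       = 1.176484
Iteration 2:
  f(1.940000) = 0.809273
  f(1.176484) = 0.086202
  x_3 = 1.176484 - 0.086202×(1.176484 - 1.940000)/(0.086202 - 0.809273)
       = 1.085461
Iteration 3:
  f(1.176484) = 0.086202
  f(1.085461) = -0.039890
  x_4 = 1.085461 - (-0.039890)×(1.085461 - 1.176484)/(-0.039890 - 0.086202)
       = 1.114257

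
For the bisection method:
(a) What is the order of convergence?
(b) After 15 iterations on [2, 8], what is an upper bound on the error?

(a) Bisection has linear (order 1) convergence; the error is halved each step.

(b) Error bound = (b-a)/2^n = (8 - 2)/2^{15}
    = 6/2^{15}

(a) 1 (linear); (b) error ≤ 1.83e-04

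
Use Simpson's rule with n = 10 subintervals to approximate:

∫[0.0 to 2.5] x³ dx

f(x) = x³
a = 0.0, b = 2.5, n = 10
h = (b - a)/n = 0.250000

Simpson's rule: (h/3)[f(x₀) + 4f(x₁) + 2f(x₂) + ... + f(xₙ)]

x_0 = 0.0000, f(x_0) = 0.000000, coefficient = 1
x_1 = 0.2500, f(x_1) = 0.015625, coefficient = 4
x_2 = 0.5000, f(x_2) = 0.125000, coefficient = 2
x_3 = 0.7500, f(x_3) = 0.421875, coefficient = 4
x_4 = 1.0000, f(x_4) = 1.000000, coefficient = 2
x_5 = 1.2500, f(x_5) = 1.953125, coefficient = 4
x_6 = 1.5000, f(x_6) = 3.375000, coefficient = 2
x_7 = 1.7500, f(x_7) = 5.359375, coefficient = 4
x_8 = 2.0000, f(x_8) = 8.000000, coefficient = 2
x_9 = 2.2500, f(x_9) = 11.390625, coefficient = 4
x_10 = 2.5000, f(x_10) = 15.625000, coefficient = 1

I ≈ (0.250000/3) × 117.187500 = 9.765625
Exact value: 9.765625
Error: 0.000000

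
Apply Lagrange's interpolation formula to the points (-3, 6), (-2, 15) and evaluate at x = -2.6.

Lagrange interpolation formula:
P(x) = Σ yᵢ × Lᵢ(x)
where Lᵢ(x) = Π_{j≠i} (x - xⱼ)/(xᵢ - xⱼ)

L_0(-2.6) = (-2.6 - (-2))/(-3 - (-2)) = 0.600000
L_1(-2.6) = (-2.6 - (-3))/(-2 - (-3)) = 0.400000

P(-2.6) = 6×L_0(-2.6) + 15×L_1(-2.6)
P(-2.6) = 9.600000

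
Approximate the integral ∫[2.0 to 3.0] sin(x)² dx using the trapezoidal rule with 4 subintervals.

f(x) = sin(x)²
a = 2.0, b = 3.0, n = 4
h = (b - a)/n = 0.250000

Trapezoidal rule: (h/2)[f(x₀) + 2f(x₁) + 2f(x₂) + ... + f(xₙ)]

x_0 = 2.0000, f(x_0) = 0.826822, coefficient = 1
x_1 = 2.2500, f(x_1) = 0.605398, coefficient = 2
x_2 = 2.5000, f(x_2) = 0.358169, coefficient = 2
x_3 = 2.7500, f(x_3) = 0.145665, coefficient = 2
x_4 = 3.0000, f(x_4) = 0.019915, coefficient = 1

I ≈ (0.250000/2) × 3.065201 = 0.383150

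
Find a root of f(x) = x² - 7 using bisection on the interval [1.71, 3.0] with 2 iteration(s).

f(x) = x² - 7
Initial interval: [1.71, 3.0]

Iteration 1:
  c_1 = (1.710000 + 3.000000)/2 = 2.355000
  f(c_1) = f(2.355000) = -1.453975
  f(a) × f(c) ≥ 0, new interval: [2.355000, 3.000000]
Iteration 2:
  c_2 = (2.355000 + 3.000000)/2 = 2.677500
  f(c_2) = f(2.677500) = 0.169006
  f(a) × f(c) < 0, new interval: [2.355000, 2.677500]

After 2 iteration(s), the approximation is c_2 = 2.677500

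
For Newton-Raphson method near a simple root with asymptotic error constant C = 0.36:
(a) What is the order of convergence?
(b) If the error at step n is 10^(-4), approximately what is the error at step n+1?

(a) Newton-Raphson has quadratic (order 2) convergence near simple roots.
    This means |e_{n+1}| ≈ C|e_n|².

(b) With |e_n| = 10^(-4) and C = 0.36:
    |e_{n+1}| ≈ 0.36 × (10^(-4))² = 0.36 × 10^(-8)

(a) 2 (quadratic); (b) |e_{n+1}| ≈ 3.600e-09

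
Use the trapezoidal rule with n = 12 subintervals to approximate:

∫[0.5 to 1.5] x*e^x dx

f(x) = x*e^x
a = 0.5, b = 1.5, n = 12
h = (b - a)/n = 0.083333

Trapezoidal rule: (h/2)[f(x₀) + 2f(x₁) + 2f(x₂) + ... + f(xₙ)]

x_0 = 0.5000, f(x_0) = 0.824361, coefficient = 1
x_1 = 0.5833, f(x_1) = 1.045334, coefficient = 2
x_2 = 0.6667, f(x_2) = 1.298489, coefficient = 2
x_3 = 0.7500, f(x_3) = 1.587750, coefficient = 2
x_4 = 0.8333, f(x_4) = 1.917480, coefficient = 2
x_5 = 0.9167, f(x_5) = 2.292528, coefficient = 2
x_6 = 1.0000, f(x_6) = 2.718282, coefficient = 2
x_7 = 1.0833, f(x_7) = 3.200721, coefficient = 2
x_8 = 1.1667, f(x_8) = 3.746482, coefficient = 2
x_9 = 1.2500, f(x_9) = 4.362929, coefficient = 2
x_10 = 1.3333, f(x_10) = 5.058224, coefficient = 2
x_11 = 1.4167, f(x_11) = 5.841417, coefficient = 2
x_12 = 1.5000, f(x_12) = 6.722534, coefficient = 1

I ≈ (0.083333/2) × 73.686167 = 3.070257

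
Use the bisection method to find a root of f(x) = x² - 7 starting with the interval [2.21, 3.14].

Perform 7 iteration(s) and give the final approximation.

f(x) = x² - 7
Initial interval: [2.21, 3.14]

Iteration 1:
  c_1 = (2.210000 + 3.140000)/2 = 2.675000
  f(c_1) = f(2.675000) = 0.155625
  f(a) × f(c) < 0, new interval: [2.210000, 2.675000]
Iteration 2:
  c_2 = (2.210000 + 2.675000)/2 = 2.442500
  f(c_2) = f(2.442500) = -1.034194
  f(a) × f(c) ≥ 0, new interval: [2.442500, 2.675000]
Iteration 3:
  c_3 = (2.442500 + 2.675000)/2 = 2.558750
  f(c_3) = f(2.558750) = -0.452798
  f(a) × f(c) ≥ 0, new interval: [2.558750, 2.675000]
Iteration 4:
  c_4 = (2.558750 + 2.675000)/2 = 2.616875
  f(c_4) = f(2.616875) = -0.151965
  f(a) × f(c) ≥ 0, new interval: [2.616875, 2.675000]
Iteration 5:
  c_5 = (2.616875 + 2.675000)/2 = 2.645937
  f(c_5) = f(2.645937) = 0.000985
  f(a) × f(c) < 0, new interval: [2.616875, 2.645937]
Iteration 6:
  c_6 = (2.616875 + 2.645937)/2 = 2.631406
  f(c_6) = f(2.631406) = -0.075701
  f(a) × f(c) ≥ 0, new interval: [2.631406, 2.645937]
Iteration 7:
  c_7 = (2.631406 + 2.645937)/2 = 2.638672
  f(c_7) = f(2.638672) = -0.037411
  f(a) × f(c) ≥ 0, new interval: [2.638672, 2.645937]

After 7 iteration(s), the approximation is c_7 = 2.638672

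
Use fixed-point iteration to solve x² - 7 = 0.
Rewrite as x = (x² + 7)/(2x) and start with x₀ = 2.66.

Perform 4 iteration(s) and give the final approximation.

Equation: x² - 7 = 0
Fixed-point form: x = (x² + 7)/(2x)
x₀ = 2.66

x_1 = g(2.660000) = 2.645789
x_2 = g(2.645789) = 2.645751
x_3 = g(2.645751) = 2.645751
x_4 = g(2.645751) = 2.645751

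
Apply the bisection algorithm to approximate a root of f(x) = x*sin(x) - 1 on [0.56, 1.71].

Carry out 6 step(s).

f(x) = x*sin(x) - 1
Initial interval: [0.56, 1.71]

Iteration 1:
  c_1 = (0.560000 + 1.710000)/2 = 1.135000
  f(c_1) = f(1.135000) = 0.028916
  f(a) × f(c) < 0, new interval: [0.560000, 1.135000]
Iteration 2:
  c_2 = (0.560000 + 1.135000)/2 = 0.847500
  f(c_2) = f(0.847500) = -0.364690
  f(a) × f(c) ≥ 0, new interval: [0.847500, 1.135000]
Iteration 3:
  c_3 = (0.847500 + 1.135000)/2 = 0.991250
  f(c_3) = f(0.991250) = -0.170610
  f(a) × f(c) ≥ 0, new interval: [0.991250, 1.135000]
Iteration 4:
  c_4 = (0.991250 + 1.135000)/2 = 1.063125
  f(c_4) = f(1.063125) = -0.070957
  f(a) × f(c) ≥ 0, new interval: [1.063125, 1.135000]
Iteration 5:
  c_5 = (1.063125 + 1.135000)/2 = 1.099063
  f(c_5) = f(1.099063) = -0.020975
  f(a) × f(c) ≥ 0, new interval: [1.099063, 1.135000]
Iteration 6:
  c_6 = (1.099063 + 1.135000)/2 = 1.117031
  f(c_6) = f(1.117031) = 0.003991
  f(a) × f(c) < 0, new interval: [1.099063, 1.117031]

After 6 iteration(s), the approximation is c_6 = 1.117031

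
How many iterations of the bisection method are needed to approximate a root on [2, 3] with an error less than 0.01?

We need (b-a)/2^n ≤ 0.01
(3 - 2)/2^n ≤ 0.01
1/2^n ≤ 0.01
2^n ≥ 100
n ≥ log₂(100) = 6.64
n ≥ 7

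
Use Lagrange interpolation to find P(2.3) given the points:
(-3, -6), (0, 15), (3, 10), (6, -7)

Lagrange interpolation formula:
P(x) = Σ yᵢ × Lᵢ(x)
where Lᵢ(x) = Π_{j≠i} (x - xⱼ)/(xᵢ - xⱼ)

L_0(2.3) = (2.3 - 0)/(-3 - 0) × (2.3 - 3)/(-3 - 3) × (2.3 - 6)/(-3 - 6) = -0.036772
L_1(2.3) = (2.3 - (-3))/(0 - (-3)) × (2.3 - 3)/(0 - 3) × (2.3 - 6)/(0 - 6) = 0.254204
L_2(2.3) = (2.3 - (-3))/(3 - (-3)) × (2.3 - 0)/(3 - 0) × (2.3 - 6)/(3 - 6) = 0.835241
L_3(2.3) = (2.3 - (-3))/(6 - (-3)) × (2.3 - 0)/(6 - 0) × (2.3 - 3)/(6 - 3) = -0.052673

P(2.3) = (-6)×L_0(2.3) + 15×L_1(2.3) + 10×L_2(2.3) + (-7)×L_3(2.3)
P(2.3) = 12.754802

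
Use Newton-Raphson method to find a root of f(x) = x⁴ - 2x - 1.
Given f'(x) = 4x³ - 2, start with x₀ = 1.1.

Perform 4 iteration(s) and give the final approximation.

f(x) = x⁴ - 2x - 1
f'(x) = 4x³ - 2
x₀ = 1.1

Newton-Raphson formula: x_{n+1} = x_n - f(x_n)/f'(x_n)

Iteration 1:
  f(1.100000) = -1.735900
  f'(1.100000) = 3.324000
  x_1 = 1.100000 - (-1.735900)/3.324000 = 1.622232
Iteration 2:
  f(1.622232) = 2.681051
  f'(1.622232) = 15.076509
  x_2 = 1.622232 - 2.681051/15.076509 = 1.444403
Iteration 3:
  f(1.444403) = 0.463837
  f'(1.444403) = 10.053820
  x_3 = 1.444403 - 0.463837/10.053820 = 1.398267
Iteration 4:
  f(1.398267) = 0.026081
  f'(1.398267) = 8.935293
  x_4 = 1.398267 - 0.026081/8.935293 = 1.395348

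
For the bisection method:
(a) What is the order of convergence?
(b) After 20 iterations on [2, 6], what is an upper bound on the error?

(a) Bisection has linear (order 1) convergence; the error is halved each step.

(b) Error bound = (b-a)/2^n = (6 - 2)/2^{20}
    = 4/2^{20}

(a) 1 (linear); (b) error ≤ 3.81e-06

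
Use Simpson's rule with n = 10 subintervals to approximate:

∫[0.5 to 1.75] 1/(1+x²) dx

f(x) = 1/(1+x²)
a = 0.5, b = 1.75, n = 10
h = (b - a)/n = 0.125000

Simpson's rule: (h/3)[f(x₀) + 4f(x₁) + 2f(x₂) + ... + f(xₙ)]

x_0 = 0.5000, f(x_0) = 0.800000, coefficient = 1
x_1 = 0.6250, f(x_1) = 0.719101, coefficient = 4
x_2 = 0.7500, f(x_2) = 0.640000, coefficient = 2
x_3 = 0.8750, f(x_3) = 0.566372, coefficient = 4
x_4 = 1.0000, f(x_4) = 0.500000, coefficient = 2
x_5 = 1.1250, f(x_5) = 0.441379, coefficient = 4
x_6 = 1.2500, f(x_6) = 0.390244, coefficient = 2
x_7 = 1.3750, f(x_7) = 0.345946, coefficient = 4
x_8 = 1.5000, f(x_8) = 0.307692, coefficient = 2
x_9 = 1.6250, f(x_9) = 0.274678, coefficient = 4
x_10 = 1.7500, f(x_10) = 0.246154, coefficient = 1

I ≈ (0.125000/3) × 14.111931 = 0.587997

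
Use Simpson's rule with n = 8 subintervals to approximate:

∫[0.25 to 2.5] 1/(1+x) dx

f(x) = 1/(1+x)
a = 0.25, b = 2.5, n = 8
h = (b - a)/n = 0.281250

Simpson's rule: (h/3)[f(x₀) + 4f(x₁) + 2f(x₂) + ... + f(xₙ)]

x_0 = 0.2500, f(x_0) = 0.800000, coefficient = 1
x_1 = 0.5312, f(x_1) = 0.653061, coefficient = 4
x_2 = 0.8125, f(x_2) = 0.551724, coefficient = 2
x_3 = 1.0938, f(x_3) = 0.477612, coefficient = 4
x_4 = 1.3750, f(x_4) = 0.421053, coefficient = 2
x_5 = 1.6562, f(x_5) = 0.376471, coefficient = 4
x_6 = 1.9375, f(x_6) = 0.340426, coefficient = 2
x_7 = 2.2188, f(x_7) = 0.310680, coefficient = 4
x_8 = 2.5000, f(x_8) = 0.285714, coefficient = 1

I ≈ (0.281250/3) × 10.983412 = 1.029695
Exact value: 1.029619
Error: 0.000075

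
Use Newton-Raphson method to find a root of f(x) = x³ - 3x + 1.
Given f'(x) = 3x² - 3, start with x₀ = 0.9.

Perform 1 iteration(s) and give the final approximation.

f(x) = x³ - 3x + 1
f'(x) = 3x² - 3
x₀ = 0.9

Newton-Raphson formula: x_{n+1} = x_n - f(x_n)/f'(x_n)

Iteration 1:
  f(0.900000) = -0.971000
  f'(0.900000) = -0.570000
  x_1 = 0.900000 - (-0.971000)/(-0.570000) = -0.803509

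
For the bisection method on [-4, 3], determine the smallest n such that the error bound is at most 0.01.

We need (b-a)/2^n ≤ 0.01
(3 - (-4))/2^n ≤ 0.01
7/2^n ≤ 0.01
2^n ≥ 700
n ≥ log₂(700) = 9.45
n ≥ 10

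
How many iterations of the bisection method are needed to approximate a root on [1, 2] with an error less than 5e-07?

We need (b-a)/2^n ≤ 5e-07
(2 - 1)/2^n ≤ 5e-07
1/2^n ≤ 5e-07
2^n ≥ 2000000
n ≥ log₂(2000000) = 20.93
n ≥ 21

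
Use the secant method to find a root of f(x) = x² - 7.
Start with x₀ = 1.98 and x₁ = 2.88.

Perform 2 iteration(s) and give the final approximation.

f(x) = x² - 7
x₀ = 1.98, x₁ = 2.88

Secant formula: x_{n+1} = x_n - f(x_n)(x_n - x_{n-1})/(f(x_n) - f(x_{n-1}))

Iteration 1:
  f(1.980000) = -3.079600
  f(2.880000) = 1.294400
  x_2 = 2.880000 - 1.294400×(2.880000 - 1.980000)/(1.294400 - (-3.079600))
       = 2.613663
Iteration 2:
  f(2.880000) = 1.294400
  f(2.613663) = -0.168768
  x_3 = 2.613663 - (-0.168768)×(2.613663 - 2.880000)/(-0.168768 - 1.294400)
       = 2.644383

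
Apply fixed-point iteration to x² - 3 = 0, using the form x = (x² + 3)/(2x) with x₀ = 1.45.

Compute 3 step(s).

Equation: x² - 3 = 0
Fixed-point form: x = (x² + 3)/(2x)
x₀ = 1.45

x_1 = g(1.450000) = 1.759483
x_2 = g(1.759483) = 1.732265
x_3 = g(1.732265) = 1.732051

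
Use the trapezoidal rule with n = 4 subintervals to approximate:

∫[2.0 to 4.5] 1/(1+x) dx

f(x) = 1/(1+x)
a = 2.0, b = 4.5, n = 4
h = (b - a)/n = 0.625000

Trapezoidal rule: (h/2)[f(x₀) + 2f(x₁) + 2f(x₂) + ... + f(xₙ)]

x_0 = 2.0000, f(x_0) = 0.333333, coefficient = 1
x_1 = 2.6250, f(x_1) = 0.275862, coefficient = 2
x_2 = 3.2500, f(x_2) = 0.235294, coefficient = 2
x_3 = 3.8750, f(x_3) = 0.205128, coefficient = 2
x_4 = 4.5000, f(x_4) = 0.181818, coefficient = 1

I ≈ (0.625000/2) × 1.947720 = 0.608663
Exact value: 0.606136
Error: 0.002527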